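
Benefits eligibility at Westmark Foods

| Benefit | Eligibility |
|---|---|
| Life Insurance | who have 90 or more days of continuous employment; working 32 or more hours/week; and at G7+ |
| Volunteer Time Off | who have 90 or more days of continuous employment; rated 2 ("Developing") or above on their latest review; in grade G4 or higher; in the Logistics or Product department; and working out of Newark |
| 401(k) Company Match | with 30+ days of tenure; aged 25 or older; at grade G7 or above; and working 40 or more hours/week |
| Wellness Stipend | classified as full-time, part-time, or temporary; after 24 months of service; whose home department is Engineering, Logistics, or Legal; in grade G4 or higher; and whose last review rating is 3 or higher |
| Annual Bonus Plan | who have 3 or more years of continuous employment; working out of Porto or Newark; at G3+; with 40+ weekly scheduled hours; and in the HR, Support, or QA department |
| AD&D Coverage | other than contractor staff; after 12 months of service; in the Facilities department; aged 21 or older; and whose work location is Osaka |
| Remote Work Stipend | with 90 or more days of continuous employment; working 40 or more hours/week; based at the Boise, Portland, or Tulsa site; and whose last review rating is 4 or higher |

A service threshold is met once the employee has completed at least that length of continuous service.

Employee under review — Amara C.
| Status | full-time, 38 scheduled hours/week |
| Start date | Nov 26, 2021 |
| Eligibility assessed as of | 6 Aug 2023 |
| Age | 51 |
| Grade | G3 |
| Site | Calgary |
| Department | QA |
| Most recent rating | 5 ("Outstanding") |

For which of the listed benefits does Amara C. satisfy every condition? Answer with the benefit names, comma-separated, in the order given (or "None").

Service from Nov 26, 2021 to 6 Aug 2023: 618 days.
Life Insurance — service 618 days ≥ 90 days ✓; 38 hrs/wk ≥ 32 ✓; grade G3 < G7 ✗ → not eligible.
Volunteer Time Off — service 618 days ≥ 90 days ✓; rating 5 ≥ 2 ✓; grade G3 < G4 ✗ → not eligible.
401(k) Company Match — service 618 days ≥ 30 days ✓; age 51 ≥ 25 ✓; grade G3 < G7 ✗ → not eligible.
Wellness Stipend — status full-time ✓; service 618 days < 24 months (≈720 days) ✗ → not eligible.
Annual Bonus Plan — service 618 days < 3 years (≈1095 days) ✗ → not eligible.
AD&D Coverage — status full-time ✓ (not excluded); service 618 days ≥ 12 months (≈360 days) ✓; dept QA ✗ → not eligible.
Remote Work Stipend — service 618 days ≥ 90 days ✓; 38 hrs/wk < 40 ✗ → not eligible.

None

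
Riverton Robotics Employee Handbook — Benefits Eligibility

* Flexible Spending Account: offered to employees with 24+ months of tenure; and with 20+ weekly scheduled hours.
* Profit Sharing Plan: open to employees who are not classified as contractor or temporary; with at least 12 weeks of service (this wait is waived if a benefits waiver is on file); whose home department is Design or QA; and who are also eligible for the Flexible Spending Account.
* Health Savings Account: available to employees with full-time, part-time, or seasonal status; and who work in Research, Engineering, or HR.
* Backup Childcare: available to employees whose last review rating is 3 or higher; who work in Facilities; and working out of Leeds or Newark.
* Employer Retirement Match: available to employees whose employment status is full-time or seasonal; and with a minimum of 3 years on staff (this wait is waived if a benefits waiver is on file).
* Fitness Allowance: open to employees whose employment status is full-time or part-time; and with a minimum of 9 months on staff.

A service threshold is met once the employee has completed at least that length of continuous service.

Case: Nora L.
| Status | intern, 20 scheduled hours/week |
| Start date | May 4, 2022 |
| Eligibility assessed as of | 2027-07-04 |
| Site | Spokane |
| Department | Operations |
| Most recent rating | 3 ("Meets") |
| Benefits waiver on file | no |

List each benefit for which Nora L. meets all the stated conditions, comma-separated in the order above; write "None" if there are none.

Service from May 4, 2022 to 2027-07-04: 1887 days.
Flexible Spending Account — service 1887 days ≥ 24 months (≈720 days) ✓; 20 hrs/wk ≥ 20 ✓ → eligible.
Profit Sharing Plan — status intern ✓ (not excluded); no waiver, service 1887 days ≥ 12 weeks (≈84 days) ✓; dept Operations ✗ → not eligible.
Health Savings Account — status intern ✗ (requires full-time, part-time, or seasonal) → not eligible.
Backup Childcare — rating 3 ≥ 3 ✓; dept Operations ✗ → not eligible.
Employer Retirement Match — status intern ✗ (requires full-time or seasonal) → not eligible.
Fitness Allowance — status intern ✗ (requires full-time or part-time) → not eligible.

Flexible Spending Account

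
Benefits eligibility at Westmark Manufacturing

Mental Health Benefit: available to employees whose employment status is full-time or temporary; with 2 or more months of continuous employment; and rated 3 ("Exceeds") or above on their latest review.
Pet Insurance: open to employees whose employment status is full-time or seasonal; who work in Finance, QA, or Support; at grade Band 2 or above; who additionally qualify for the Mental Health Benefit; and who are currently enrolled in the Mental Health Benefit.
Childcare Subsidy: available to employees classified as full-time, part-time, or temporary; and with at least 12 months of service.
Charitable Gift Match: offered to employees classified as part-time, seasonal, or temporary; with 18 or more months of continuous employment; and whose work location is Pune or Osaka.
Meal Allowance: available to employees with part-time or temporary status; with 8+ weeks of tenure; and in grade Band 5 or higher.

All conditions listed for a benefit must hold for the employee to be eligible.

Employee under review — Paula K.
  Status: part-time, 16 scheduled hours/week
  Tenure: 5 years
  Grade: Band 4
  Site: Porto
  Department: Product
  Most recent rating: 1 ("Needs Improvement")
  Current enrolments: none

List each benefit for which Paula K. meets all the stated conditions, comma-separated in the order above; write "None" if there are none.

Childcare Subsidy

Mental Health Benefit — status part-time ✗ (requires full-time or temporary) → not eligible.
Pet Insurance — status part-time ✗ (requires full-time or seasonal) → not eligible.
Childcare Subsidy — status part-time ✓; service 5 years ≥ 12 months (≈360 days) ✓ → eligible.
Charitable Gift Match — status part-time ✓; service 5 years ≥ 18 months (≈540 days) ✓; site Porto ✗ (not Pune or Osaka) → not eligible.
Meal Allowance — status part-time ✓; service 5 years ≥ 8 weeks (≈56 days) ✓; grade Band 4 < Band 5 ✗ → not eligible.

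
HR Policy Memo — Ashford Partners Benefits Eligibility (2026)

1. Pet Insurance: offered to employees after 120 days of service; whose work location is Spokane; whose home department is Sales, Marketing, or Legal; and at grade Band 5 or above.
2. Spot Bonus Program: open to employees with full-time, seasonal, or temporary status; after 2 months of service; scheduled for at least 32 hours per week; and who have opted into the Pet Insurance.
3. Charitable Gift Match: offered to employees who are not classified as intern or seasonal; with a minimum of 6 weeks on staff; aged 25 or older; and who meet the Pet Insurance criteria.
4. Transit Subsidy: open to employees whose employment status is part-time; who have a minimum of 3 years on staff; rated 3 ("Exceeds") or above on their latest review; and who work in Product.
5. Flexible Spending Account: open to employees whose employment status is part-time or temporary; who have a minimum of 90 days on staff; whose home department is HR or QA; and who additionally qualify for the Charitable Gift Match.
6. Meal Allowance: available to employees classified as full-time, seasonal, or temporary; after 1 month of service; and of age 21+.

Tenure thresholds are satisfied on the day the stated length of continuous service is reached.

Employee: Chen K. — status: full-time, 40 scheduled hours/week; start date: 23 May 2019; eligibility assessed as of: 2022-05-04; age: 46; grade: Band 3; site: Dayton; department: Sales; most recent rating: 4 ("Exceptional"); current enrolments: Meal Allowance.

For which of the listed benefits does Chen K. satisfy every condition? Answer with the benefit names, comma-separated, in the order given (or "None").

Meal Allowance

Service from 23 May 2019 to 2022-05-04: 1077 days.
Pet Insurance — service 1077 days ≥ 120 days ✓; site Dayton ✗ (not Spokane) → not eligible.
Spot Bonus Program — status full-time ✓; service 1077 days ≥ 2 months (≈60 days) ✓; 40 hrs/wk ≥ 32 ✓; not enrolled in Pet Insurance ✗ → not eligible.
Charitable Gift Match — status full-time ✓ (not excluded); service 1077 days ≥ 6 weeks (≈42 days) ✓; age 46 ≥ 25 ✓; not eligible for Pet Insurance ✗ → not eligible.
Transit Subsidy — status full-time ✗ (requires part-time) → not eligible.
Flexible Spending Account — status full-time ✗ (requires part-time or temporary) → not eligible.
Meal Allowance — status full-time ✓; service 1077 days ≥ 1 month (≈30 days) ✓; age 46 ≥ 21 ✓ → eligible.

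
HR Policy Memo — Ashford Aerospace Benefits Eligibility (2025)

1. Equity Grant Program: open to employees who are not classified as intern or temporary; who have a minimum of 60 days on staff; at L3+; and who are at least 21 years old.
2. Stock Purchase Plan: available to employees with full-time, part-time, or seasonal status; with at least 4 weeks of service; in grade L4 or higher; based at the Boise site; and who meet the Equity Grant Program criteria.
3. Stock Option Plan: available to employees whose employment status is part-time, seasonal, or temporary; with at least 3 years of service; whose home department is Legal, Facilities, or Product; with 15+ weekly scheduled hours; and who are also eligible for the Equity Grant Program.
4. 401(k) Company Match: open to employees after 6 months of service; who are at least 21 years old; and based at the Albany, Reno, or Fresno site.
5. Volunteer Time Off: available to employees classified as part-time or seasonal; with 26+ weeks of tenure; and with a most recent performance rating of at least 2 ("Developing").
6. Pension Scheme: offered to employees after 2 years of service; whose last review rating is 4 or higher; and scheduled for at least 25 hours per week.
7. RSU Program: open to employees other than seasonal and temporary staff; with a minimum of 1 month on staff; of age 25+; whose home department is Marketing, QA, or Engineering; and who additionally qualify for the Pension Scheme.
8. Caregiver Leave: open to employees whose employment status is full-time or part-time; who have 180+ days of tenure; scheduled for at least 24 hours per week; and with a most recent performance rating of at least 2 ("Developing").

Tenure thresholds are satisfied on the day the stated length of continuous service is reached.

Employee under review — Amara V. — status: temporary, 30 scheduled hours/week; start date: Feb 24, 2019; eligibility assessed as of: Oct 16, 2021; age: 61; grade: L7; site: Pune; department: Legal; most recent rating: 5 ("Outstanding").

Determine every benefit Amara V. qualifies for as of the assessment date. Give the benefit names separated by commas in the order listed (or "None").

Service from Feb 24, 2019 to Oct 16, 2021: 965 days.
Equity Grant Program — status temporary ✗ (excluded) → not eligible.
Stock Purchase Plan — status temporary ✗ (requires full-time, part-time, or seasonal) → not eligible.
Stock Option Plan — status temporary ✓; service 965 days < 3 years (≈1095 days) ✗ → not eligible.
401(k) Company Match — service 965 days ≥ 6 months (≈180 days) ✓; age 61 ≥ 21 ✓; site Pune ✗ (not Albany, Reno, or Fresno) → not eligible.
Volunteer Time Off — status temporary ✗ (requires part-time or seasonal) → not eligible.
Pension Scheme — service 965 days ≥ 2 years (≈730 days) ✓; rating 5 ≥ 4 ✓; 30 hrs/wk ≥ 25 ✓ → eligible.
RSU Program — status temporary ✗ (excluded) → not eligible.
Caregiver Leave — status temporary ✗ (requires full-time or part-time) → not eligible.

Pension Scheme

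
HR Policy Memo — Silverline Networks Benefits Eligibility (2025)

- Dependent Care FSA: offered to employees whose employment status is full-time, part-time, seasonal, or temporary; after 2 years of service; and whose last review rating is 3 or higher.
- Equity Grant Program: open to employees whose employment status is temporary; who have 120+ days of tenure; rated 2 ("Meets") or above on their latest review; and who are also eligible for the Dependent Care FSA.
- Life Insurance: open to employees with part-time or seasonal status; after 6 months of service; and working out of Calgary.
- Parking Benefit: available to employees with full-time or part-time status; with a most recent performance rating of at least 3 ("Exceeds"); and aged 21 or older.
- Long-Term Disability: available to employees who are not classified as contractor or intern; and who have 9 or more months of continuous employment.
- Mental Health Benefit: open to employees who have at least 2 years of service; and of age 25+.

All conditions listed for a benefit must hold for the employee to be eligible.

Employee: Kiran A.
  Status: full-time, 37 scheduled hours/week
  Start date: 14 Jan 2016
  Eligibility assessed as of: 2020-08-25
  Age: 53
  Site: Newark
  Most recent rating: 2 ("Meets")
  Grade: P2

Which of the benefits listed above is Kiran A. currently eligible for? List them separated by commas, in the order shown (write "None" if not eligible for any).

Service from 14 Jan 2016 to 2020-08-25: 1685 days.
Dependent Care FSA — status full-time ✓; service 1685 days ≥ 2 years (≈730 days) ✓; rating 2 < 3 ✗ → not eligible.
Equity Grant Program — status full-time ✗ (requires temporary) → not eligible.
Life Insurance — status full-time ✗ (requires part-time or seasonal) → not eligible.
Parking Benefit — status full-time ✓; rating 2 < 3 ✗ → not eligible.
Long-Term Disability — status full-time ✓ (not excluded); service 1685 days ≥ 9 months (≈270 days) ✓ → eligible.
Mental Health Benefit — service 1685 days ≥ 2 years (≈730 days) ✓; age 53 ≥ 25 ✓ → eligible.

Long-Term Disability, Mental Health Benefit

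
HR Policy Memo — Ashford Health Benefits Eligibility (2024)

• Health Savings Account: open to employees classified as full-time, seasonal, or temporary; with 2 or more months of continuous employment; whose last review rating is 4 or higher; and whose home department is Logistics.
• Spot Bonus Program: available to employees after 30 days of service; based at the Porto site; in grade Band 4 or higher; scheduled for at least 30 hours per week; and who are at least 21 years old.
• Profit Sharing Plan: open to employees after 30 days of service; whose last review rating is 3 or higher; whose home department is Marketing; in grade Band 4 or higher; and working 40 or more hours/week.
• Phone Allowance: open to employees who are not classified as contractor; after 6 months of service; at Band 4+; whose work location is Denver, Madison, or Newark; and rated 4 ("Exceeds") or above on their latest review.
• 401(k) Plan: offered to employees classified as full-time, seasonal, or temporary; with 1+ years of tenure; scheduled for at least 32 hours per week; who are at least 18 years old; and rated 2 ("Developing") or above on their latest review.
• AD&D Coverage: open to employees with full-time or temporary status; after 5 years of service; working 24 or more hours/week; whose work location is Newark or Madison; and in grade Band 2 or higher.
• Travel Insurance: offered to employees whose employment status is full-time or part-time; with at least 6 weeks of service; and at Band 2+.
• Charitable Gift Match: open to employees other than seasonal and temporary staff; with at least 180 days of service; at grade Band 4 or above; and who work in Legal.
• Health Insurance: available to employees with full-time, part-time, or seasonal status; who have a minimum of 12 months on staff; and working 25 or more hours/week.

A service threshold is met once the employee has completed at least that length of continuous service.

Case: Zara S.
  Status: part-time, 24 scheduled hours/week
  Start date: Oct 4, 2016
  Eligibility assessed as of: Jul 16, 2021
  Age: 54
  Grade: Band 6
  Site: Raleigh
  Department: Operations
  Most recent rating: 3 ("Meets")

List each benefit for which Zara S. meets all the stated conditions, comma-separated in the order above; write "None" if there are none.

Travel Insurance

Service from Oct 4, 2016 to Jul 16, 2021: 1746 days.
Health Savings Account — status part-time ✗ (requires full-time, seasonal, or temporary) → not eligible.
Spot Bonus Program — service 1746 days ≥ 30 days ✓; site Raleigh ✗ (not Porto) → not eligible.
Profit Sharing Plan — service 1746 days ≥ 30 days ✓; rating 3 ≥ 3 ✓; dept Operations ✗ → not eligible.
Phone Allowance — status part-time ✓ (not excluded); service 1746 days ≥ 6 months (≈180 days) ✓; grade Band 6 ≥ Band 4 ✓; site Raleigh ✗ (not Denver, Madison, or Newark) → not eligible.
401(k) Plan — status part-time ✗ (requires full-time, seasonal, or temporary) → not eligible.
AD&D Coverage — status part-time ✗ (requires full-time or temporary) → not eligible.
Travel Insurance — status part-time ✓; service 1746 days ≥ 6 weeks (≈42 days) ✓; grade Band 6 ≥ Band 2 ✓ → eligible.
Charitable Gift Match — status part-time ✓ (not excluded); service 1746 days ≥ 180 days ✓; grade Band 6 ≥ Band 4 ✓; dept Operations ✗ → not eligible.
Health Insurance — status part-time ✓; service 1746 days ≥ 12 months (≈360 days) ✓; 24 hrs/wk < 25 ✗ → not eligible.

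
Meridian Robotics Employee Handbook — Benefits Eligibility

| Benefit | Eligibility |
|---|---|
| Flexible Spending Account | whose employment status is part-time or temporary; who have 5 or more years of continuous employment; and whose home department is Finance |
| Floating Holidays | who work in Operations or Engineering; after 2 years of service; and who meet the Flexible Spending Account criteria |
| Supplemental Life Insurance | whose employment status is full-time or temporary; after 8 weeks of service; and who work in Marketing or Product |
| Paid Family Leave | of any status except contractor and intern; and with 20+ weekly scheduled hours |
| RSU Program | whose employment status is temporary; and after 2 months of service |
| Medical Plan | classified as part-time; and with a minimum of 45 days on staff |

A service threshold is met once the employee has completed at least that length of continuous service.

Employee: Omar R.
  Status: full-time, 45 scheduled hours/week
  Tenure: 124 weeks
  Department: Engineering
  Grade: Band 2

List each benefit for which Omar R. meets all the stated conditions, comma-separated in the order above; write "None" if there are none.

Flexible Spending Account — status full-time ✗ (requires part-time or temporary) → not eligible.
Floating Holidays — dept Engineering ✓; service 124 weeks ≥ 2 years (≈730 days) ✓; not eligible for Flexible Spending Account ✗ → not eligible.
Supplemental Life Insurance — status full-time ✓; service 124 weeks ≥ 8 weeks ✓; dept Engineering ✗ → not eligible.
Paid Family Leave — status full-time ✓ (not excluded); 45 hrs/wk ≥ 20 ✓ → eligible.
RSU Program — status full-time ✗ (requires temporary) → not eligible.
Medical Plan — status full-time ✗ (requires part-time) → not eligible.

Paid Family Leave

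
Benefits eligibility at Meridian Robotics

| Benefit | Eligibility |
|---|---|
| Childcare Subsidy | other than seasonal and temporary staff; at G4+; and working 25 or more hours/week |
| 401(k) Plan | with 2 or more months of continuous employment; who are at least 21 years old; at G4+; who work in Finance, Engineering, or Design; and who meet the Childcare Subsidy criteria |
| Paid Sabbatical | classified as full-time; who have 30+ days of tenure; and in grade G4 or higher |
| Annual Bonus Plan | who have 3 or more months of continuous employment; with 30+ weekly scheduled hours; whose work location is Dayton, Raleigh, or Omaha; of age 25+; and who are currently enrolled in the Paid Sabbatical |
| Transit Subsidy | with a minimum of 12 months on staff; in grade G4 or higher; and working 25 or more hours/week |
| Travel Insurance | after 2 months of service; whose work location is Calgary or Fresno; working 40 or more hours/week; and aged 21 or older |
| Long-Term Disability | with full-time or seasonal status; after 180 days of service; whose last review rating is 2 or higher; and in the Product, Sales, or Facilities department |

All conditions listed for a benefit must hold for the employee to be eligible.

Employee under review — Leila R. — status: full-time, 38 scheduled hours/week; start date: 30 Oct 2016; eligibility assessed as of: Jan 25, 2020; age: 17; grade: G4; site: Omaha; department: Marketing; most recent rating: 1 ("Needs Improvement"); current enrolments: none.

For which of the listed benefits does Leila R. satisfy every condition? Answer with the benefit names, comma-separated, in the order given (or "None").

Childcare Subsidy, Paid Sabbatical, Transit Subsidy

Service from 30 Oct 2016 to Jan 25, 2020: 1182 days.
Childcare Subsidy — status full-time ✓ (not excluded); grade G4 ≥ G4 ✓; 38 hrs/wk ≥ 25 ✓ → eligible.
401(k) Plan — service 1182 days ≥ 2 months (≈60 days) ✓; age 17 < 21 ✗ → not eligible.
Paid Sabbatical — status full-time ✓; service 1182 days ≥ 30 days ✓; grade G4 ≥ G4 ✓ → eligible.
Annual Bonus Plan — service 1182 days ≥ 3 months (≈90 days) ✓; 38 hrs/wk ≥ 30 ✓; site Omaha ✓; age 17 < 25 ✗ → not eligible.
Transit Subsidy — service 1182 days ≥ 12 months (≈360 days) ✓; grade G4 ≥ G4 ✓; 38 hrs/wk ≥ 25 ✓ → eligible.
Travel Insurance — service 1182 days ≥ 2 months (≈60 days) ✓; site Omaha ✗ (not Calgary or Fresno) → not eligible.
Long-Term Disability — status full-time ✓; service 1182 days ≥ 180 days ✓; rating 1 < 2 ✗ → not eligible.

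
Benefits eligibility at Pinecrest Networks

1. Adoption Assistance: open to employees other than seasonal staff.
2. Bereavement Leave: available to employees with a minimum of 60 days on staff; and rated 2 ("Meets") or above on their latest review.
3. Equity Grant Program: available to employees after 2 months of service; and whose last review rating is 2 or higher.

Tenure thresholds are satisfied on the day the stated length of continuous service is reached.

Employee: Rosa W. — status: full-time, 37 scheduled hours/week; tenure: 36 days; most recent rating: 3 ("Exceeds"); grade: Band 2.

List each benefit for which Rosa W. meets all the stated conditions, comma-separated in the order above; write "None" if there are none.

Adoption Assistance

Adoption Assistance — status full-time ✓ (not excluded) → eligible.
Bereavement Leave — service 36 days < 60 days ✗ → not eligible.
Equity Grant Program — service 36 days < 2 months (≈60 days) ✗ → not eligible.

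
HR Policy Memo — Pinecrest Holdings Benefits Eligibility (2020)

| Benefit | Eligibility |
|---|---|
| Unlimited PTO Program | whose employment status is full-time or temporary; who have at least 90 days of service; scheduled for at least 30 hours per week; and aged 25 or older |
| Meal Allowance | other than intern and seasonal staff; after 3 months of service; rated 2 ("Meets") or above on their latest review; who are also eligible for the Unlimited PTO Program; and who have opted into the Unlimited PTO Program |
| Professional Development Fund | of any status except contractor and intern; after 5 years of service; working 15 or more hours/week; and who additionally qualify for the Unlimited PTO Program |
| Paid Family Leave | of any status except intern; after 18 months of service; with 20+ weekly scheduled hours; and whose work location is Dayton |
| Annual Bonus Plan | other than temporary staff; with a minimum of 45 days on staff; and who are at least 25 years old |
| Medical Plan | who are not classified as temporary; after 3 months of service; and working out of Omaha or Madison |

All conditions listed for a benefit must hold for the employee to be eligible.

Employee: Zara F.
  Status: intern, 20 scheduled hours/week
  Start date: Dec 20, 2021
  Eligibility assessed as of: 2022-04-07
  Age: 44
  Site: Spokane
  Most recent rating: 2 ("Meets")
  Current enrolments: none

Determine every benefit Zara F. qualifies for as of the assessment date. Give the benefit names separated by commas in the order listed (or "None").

Service from Dec 20, 2021 to 2022-04-07: 108 days.
Unlimited PTO Program — status intern ✗ (requires full-time or temporary) → not eligible.
Meal Allowance — status intern ✗ (excluded) → not eligible.
Professional Development Fund — status intern ✗ (excluded) → not eligible.
Paid Family Leave — status intern ✗ (excluded) → not eligible.
Annual Bonus Plan — status intern ✓ (not excluded); service 108 days ≥ 45 days ✓; age 44 ≥ 25 ✓ → eligible.
Medical Plan — status intern ✓ (not excluded); service 108 days ≥ 3 months (≈90 days) ✓; site Spokane ✗ (not Omaha or Madison) → not eligible.

Annual Bonus Plan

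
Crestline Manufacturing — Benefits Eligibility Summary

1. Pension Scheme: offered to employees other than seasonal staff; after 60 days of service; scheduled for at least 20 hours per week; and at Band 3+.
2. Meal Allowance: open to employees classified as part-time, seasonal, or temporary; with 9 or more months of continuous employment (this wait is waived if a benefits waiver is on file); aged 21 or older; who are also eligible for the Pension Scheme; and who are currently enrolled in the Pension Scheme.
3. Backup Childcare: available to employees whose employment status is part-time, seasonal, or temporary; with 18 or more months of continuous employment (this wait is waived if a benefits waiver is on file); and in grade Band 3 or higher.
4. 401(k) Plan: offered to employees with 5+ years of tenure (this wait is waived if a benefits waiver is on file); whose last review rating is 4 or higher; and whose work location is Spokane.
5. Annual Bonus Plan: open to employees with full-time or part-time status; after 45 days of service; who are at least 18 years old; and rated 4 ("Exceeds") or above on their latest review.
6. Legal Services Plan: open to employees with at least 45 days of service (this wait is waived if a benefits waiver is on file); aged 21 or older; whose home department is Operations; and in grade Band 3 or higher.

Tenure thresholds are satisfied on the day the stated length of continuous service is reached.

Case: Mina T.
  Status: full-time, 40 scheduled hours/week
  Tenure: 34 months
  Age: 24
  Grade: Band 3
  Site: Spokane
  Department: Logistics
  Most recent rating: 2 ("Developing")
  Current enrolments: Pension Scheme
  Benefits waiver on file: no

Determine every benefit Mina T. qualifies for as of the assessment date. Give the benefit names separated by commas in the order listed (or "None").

Pension Scheme — status full-time ✓ (not excluded); service 34 months ≥ 60 days ✓; 40 hrs/wk ≥ 20 ✓; grade Band 3 ≥ Band 3 ✓ → eligible.
Meal Allowance — status full-time ✗ (requires part-time, seasonal, or temporary) → not eligible.
Backup Childcare — status full-time ✗ (requires part-time, seasonal, or temporary) → not eligible.
401(k) Plan — no waiver, service 34 months < 5 years (≈1825 days) ✗ → not eligible.
Annual Bonus Plan — status full-time ✓; service 34 months ≥ 45 days ✓; age 24 ≥ 18 ✓; rating 2 < 4 ✗ → not eligible.
Legal Services Plan — no waiver, service 34 months ≥ 45 days ✓; age 24 ≥ 21 ✓; dept Logistics ✗ → not eligible.

Pension Scheme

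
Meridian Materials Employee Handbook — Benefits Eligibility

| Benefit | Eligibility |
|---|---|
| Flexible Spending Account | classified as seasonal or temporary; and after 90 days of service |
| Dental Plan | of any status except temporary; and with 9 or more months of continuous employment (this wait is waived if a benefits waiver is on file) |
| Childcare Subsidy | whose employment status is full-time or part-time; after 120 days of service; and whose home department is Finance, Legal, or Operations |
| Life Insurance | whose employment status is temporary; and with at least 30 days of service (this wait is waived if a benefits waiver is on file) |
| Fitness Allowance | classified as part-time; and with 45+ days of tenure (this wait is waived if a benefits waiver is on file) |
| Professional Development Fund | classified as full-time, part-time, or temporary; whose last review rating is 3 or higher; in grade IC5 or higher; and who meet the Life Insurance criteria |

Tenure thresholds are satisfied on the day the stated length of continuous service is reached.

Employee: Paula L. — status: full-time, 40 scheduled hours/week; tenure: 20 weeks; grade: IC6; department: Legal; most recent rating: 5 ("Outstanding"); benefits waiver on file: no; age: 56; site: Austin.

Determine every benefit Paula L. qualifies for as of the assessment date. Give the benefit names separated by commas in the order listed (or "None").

Flexible Spending Account — status full-time ✗ (requires seasonal or temporary) → not eligible.
Dental Plan — status full-time ✓ (not excluded); no waiver, service 20 weeks < 9 months (≈270 days) ✗ → not eligible.
Childcare Subsidy — status full-time ✓; service 20 weeks ≥ 120 days ✓; dept Legal ✓ → eligible.
Life Insurance — status full-time ✗ (requires temporary) → not eligible.
Fitness Allowance — status full-time ✗ (requires part-time) → not eligible.
Professional Development Fund — status full-time ✓; rating 5 ≥ 3 ✓; grade IC6 ≥ IC5 ✓; not eligible for Life Insurance ✗ → not eligible.

Childcare Subsidy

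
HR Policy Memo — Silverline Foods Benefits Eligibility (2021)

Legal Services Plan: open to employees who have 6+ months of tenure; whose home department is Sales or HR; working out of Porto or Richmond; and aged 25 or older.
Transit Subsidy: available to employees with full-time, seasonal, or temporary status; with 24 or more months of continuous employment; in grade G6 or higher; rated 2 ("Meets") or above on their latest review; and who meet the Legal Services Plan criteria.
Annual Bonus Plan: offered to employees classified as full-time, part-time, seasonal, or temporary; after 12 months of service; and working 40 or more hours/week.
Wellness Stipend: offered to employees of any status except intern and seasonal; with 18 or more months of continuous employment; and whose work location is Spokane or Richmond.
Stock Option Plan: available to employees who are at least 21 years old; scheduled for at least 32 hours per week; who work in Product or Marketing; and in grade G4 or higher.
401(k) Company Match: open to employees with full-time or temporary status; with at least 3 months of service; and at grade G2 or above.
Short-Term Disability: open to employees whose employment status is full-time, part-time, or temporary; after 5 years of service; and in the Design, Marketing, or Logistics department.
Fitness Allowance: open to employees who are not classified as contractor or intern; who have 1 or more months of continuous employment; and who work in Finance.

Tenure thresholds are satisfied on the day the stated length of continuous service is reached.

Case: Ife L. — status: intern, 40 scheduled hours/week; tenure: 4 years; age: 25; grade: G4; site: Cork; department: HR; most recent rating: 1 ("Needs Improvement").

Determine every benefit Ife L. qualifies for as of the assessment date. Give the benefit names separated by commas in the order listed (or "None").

Legal Services Plan — service 4 years ≥ 6 months (≈180 days) ✓; dept HR ✓; site Cork ✗ (not Porto or Richmond) → not eligible.
Transit Subsidy — status intern ✗ (requires full-time, seasonal, or temporary) → not eligible.
Annual Bonus Plan — status intern ✗ (requires full-time, part-time, seasonal, or temporary) → not eligible.
Wellness Stipend — status intern ✗ (excluded) → not eligible.
Stock Option Plan — age 25 ≥ 21 ✓; 40 hrs/wk ≥ 32 ✓; dept HR ✗ → not eligible.
401(k) Company Match — status intern ✗ (requires full-time or temporary) → not eligible.
Short-Term Disability — status intern ✗ (requires full-time, part-time, or temporary) → not eligible.
Fitness Allowance — status intern ✗ (excluded) → not eligible.

None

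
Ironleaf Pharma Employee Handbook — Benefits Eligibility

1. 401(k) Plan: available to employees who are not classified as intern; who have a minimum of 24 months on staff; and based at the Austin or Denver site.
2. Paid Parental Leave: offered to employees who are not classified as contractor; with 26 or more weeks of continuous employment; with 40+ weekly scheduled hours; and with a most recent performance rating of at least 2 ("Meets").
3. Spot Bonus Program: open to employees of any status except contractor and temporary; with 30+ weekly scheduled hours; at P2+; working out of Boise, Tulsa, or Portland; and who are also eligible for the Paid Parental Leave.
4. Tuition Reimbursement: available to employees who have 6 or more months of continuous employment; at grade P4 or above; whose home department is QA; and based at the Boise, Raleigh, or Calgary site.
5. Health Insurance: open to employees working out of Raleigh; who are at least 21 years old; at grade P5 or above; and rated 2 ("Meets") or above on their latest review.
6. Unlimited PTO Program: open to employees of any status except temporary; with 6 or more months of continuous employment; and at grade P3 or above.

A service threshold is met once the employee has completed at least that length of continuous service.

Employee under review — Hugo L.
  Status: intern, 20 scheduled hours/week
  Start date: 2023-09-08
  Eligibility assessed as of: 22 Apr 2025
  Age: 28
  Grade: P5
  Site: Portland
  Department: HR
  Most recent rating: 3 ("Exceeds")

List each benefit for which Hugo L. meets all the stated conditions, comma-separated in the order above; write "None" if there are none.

Unlimited PTO Program

Service from 2023-09-08 to 22 Apr 2025: 592 days.
401(k) Plan — status intern ✗ (excluded) → not eligible.
Paid Parental Leave — status intern ✓ (not excluded); service 592 days ≥ 26 weeks (≈182 days) ✓; 20 hrs/wk < 40 ✗ → not eligible.
Spot Bonus Program — status intern ✓ (not excluded); 20 hrs/wk < 30 ✗ → not eligible.
Tuition Reimbursement — service 592 days ≥ 6 months (≈180 days) ✓; grade P5 ≥ P4 ✓; dept HR ✗ → not eligible.
Health Insurance — site Portland ✗ (not Raleigh) → not eligible.
Unlimited PTO Program — status intern ✓ (not excluded); service 592 days ≥ 6 months (≈180 days) ✓; grade P5 ≥ P3 ✓ → eligible.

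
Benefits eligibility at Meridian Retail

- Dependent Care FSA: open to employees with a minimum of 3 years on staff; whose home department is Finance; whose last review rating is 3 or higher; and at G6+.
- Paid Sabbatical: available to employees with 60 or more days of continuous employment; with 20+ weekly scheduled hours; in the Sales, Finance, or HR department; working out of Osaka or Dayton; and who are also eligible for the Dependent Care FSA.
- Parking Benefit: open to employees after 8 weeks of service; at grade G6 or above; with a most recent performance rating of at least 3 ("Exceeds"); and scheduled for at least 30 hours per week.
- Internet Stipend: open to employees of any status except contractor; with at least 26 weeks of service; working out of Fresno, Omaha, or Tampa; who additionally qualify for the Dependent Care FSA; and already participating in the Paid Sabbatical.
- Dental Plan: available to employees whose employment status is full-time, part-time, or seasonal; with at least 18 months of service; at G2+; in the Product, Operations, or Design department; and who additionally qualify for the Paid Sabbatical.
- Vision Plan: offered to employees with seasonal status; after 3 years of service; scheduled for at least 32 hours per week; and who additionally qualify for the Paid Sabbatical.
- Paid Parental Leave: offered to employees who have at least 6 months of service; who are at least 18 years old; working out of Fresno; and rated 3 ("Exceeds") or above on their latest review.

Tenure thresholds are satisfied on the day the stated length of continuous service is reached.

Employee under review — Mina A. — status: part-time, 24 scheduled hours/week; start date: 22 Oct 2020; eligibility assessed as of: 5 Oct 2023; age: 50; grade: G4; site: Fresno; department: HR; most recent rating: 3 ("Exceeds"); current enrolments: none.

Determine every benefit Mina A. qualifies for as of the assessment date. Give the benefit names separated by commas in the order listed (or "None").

Paid Parental Leave

Service from 22 Oct 2020 to 5 Oct 2023: 1078 days.
Dependent Care FSA — service 1078 days < 3 years (≈1095 days) ✗ → not eligible.
Paid Sabbatical — service 1078 days ≥ 60 days ✓; 24 hrs/wk ≥ 20 ✓; dept HR ✓; site Fresno ✗ (not Osaka or Dayton) → not eligible.
Parking Benefit — service 1078 days ≥ 8 weeks (≈56 days) ✓; grade G4 < G6 ✗ → not eligible.
Internet Stipend — status part-time ✓ (not excluded); service 1078 days ≥ 26 weeks (≈182 days) ✓; site Fresno ✓; not eligible for Dependent Care FSA ✗ → not eligible.
Dental Plan — status part-time ✓; service 1078 days ≥ 18 months (≈540 days) ✓; grade G4 ≥ G2 ✓; dept HR ✗ → not eligible.
Vision Plan — status part-time ✗ (requires seasonal) → not eligible.
Paid Parental Leave — service 1078 days ≥ 6 months (≈180 days) ✓; age 50 ≥ 18 ✓; site Fresno ✓; rating 3 ≥ 3 ✓ → eligible.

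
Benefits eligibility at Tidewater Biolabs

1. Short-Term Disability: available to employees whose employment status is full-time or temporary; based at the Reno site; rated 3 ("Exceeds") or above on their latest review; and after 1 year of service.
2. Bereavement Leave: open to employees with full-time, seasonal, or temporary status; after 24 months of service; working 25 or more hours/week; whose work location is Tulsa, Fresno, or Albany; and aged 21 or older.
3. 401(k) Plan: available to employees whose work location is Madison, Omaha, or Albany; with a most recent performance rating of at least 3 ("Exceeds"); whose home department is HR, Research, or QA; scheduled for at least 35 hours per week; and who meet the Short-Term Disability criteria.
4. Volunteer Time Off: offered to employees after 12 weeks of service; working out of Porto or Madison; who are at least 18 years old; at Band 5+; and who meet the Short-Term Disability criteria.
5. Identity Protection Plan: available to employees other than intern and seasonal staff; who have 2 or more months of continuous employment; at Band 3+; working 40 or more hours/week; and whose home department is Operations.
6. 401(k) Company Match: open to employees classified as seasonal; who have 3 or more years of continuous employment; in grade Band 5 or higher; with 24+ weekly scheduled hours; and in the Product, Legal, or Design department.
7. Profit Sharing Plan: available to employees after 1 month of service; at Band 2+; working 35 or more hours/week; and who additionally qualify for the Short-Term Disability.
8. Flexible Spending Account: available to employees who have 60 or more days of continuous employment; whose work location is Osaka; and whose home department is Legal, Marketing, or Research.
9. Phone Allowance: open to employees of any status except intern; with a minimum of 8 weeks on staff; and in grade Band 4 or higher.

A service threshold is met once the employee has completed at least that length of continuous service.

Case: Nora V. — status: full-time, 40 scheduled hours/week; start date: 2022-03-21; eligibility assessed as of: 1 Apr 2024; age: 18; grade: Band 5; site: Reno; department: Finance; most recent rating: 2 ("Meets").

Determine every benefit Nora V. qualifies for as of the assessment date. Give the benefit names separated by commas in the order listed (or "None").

Service from 2022-03-21 to 1 Apr 2024: 742 days.
Short-Term Disability — status full-time ✓; site Reno ✓; rating 2 < 3 ✗ → not eligible.
Bereavement Leave — status full-time ✓; service 742 days ≥ 24 months (≈720 days) ✓; 40 hrs/wk ≥ 25 ✓; site Reno ✗ (not Tulsa, Fresno, or Albany) → not eligible.
401(k) Plan — site Reno ✗ (not Madison, Omaha, or Albany) → not eligible.
Volunteer Time Off — service 742 days ≥ 12 weeks (≈84 days) ✓; site Reno ✗ (not Porto or Madison) → not eligible.
Identity Protection Plan — status full-time ✓ (not excluded); service 742 days ≥ 2 months (≈60 days) ✓; grade Band 5 ≥ Band 3 ✓; 40 hrs/wk ≥ 40 ✓; dept Finance ✗ → not eligible.
401(k) Company Match — status full-time ✗ (requires seasonal) → not eligible.
Profit Sharing Plan — service 742 days ≥ 1 month (≈30 days) ✓; grade Band 5 ≥ Band 2 ✓; 40 hrs/wk ≥ 35 ✓; not eligible for Short-Term Disability ✗ → not eligible.
Flexible Spending Account — service 742 days ≥ 60 days ✓; site Reno ✗ (not Osaka) → not eligible.
Phone Allowance — status full-time ✓ (not excluded); service 742 days ≥ 8 weeks (≈56 days) ✓; grade Band 5 ≥ Band 4 ✓ → eligible.

Phone Allowance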